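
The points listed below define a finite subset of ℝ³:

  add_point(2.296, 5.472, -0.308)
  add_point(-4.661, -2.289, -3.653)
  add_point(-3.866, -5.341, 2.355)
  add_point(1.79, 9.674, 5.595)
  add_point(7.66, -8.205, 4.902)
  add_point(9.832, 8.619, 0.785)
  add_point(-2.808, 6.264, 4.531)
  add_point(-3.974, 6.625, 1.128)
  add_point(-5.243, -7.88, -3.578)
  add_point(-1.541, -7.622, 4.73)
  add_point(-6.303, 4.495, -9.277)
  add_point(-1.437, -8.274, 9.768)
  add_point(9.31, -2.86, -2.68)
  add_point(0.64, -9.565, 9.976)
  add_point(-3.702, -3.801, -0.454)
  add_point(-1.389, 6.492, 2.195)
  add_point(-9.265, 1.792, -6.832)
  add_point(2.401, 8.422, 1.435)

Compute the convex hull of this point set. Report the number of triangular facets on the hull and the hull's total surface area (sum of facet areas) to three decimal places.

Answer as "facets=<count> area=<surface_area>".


facets=20 area=995.390

Points on the hull: [3, 4, 5, 6, 7, 8, 10, 11, 12, 13, 16, 17] (12 of 18).

Facet areas (half cross-product norm):
  f1: (p3, p13, p5) → 93.0560
  f2: (p17, p3, p5) → 15.9898
  f3: (p10, p12, p5) → 107.6117
  f4: (p10, p17, p5) → 44.8475
  f5: (p10, p17, p3) → 22.4346
  f6: (p8, p10, p16) → 23.2464
  f7: (p8, p10, p12) → 103.2933
  f8: (p4, p13, p5) → 70.6080
  f9: (p4, p12, p5) → 53.6100
  f10: (p4, p8, p13) → 63.4739
  f11: (p4, p8, p12) → 69.2315
  f12: (p11, p3, p13) → 21.2577
  f13: (p11, p6, p3) → 41.0414
  f14: (p11, p6, p16) → 107.1318
  f15: (p11, p8, p16) → 69.4244
  f16: (p11, p8, p13) → 16.0930
  f17: (p7, p6, p3) → 9.7855
  f18: (p7, p10, p3) → 27.2825
  f19: (p7, p6, p16) → 11.2507
  f20: (p7, p10, p16) → 24.7201
Σ area = 995.390

Euler: V−E+F = 12−30+20 = 2.


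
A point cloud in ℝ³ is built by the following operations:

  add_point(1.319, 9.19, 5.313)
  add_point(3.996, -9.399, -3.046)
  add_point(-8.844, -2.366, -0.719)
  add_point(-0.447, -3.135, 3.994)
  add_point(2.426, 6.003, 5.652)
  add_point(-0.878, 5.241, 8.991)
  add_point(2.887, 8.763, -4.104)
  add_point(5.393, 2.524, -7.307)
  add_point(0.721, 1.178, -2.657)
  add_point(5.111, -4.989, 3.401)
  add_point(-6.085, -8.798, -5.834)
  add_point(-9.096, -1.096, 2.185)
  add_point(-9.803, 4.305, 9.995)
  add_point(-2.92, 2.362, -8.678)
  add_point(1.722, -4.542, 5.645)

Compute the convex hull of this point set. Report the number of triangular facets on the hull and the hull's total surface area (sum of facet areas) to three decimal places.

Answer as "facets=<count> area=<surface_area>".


Extreme-point indices: [0, 1, 2, 4, 5, 6, 7, 9, 10, 11, 12, 13, 14] — 13 of 15 on the boundary.

Facet areas (half cross-product norm):
  f1: (p10, p1, p7) → 66.6816
  f2: (p10, p13, p7) → 48.8450
  f3: (p2, p13, p12) → 62.8939
  f4: (p2, p10, p13) → 45.7363
  f5: (p14, p10, p12) → 110.1010
  f6: (p14, p10, p1) → 53.4904
  f7: (p9, p1, p7) → 48.4529
  f8: (p9, p4, p7) → 69.7371
  f9: (p9, p14, p1) → 14.8381
  f10: (p6, p13, p7) → 30.4160
  f11: (p6, p4, p7) → 37.0230
  f12: (p6, p13, p12) → 93.3813
  f13: (p11, p10, p12) → 13.4086
  f14: (p11, p2, p12) → 2.8925
  f15: (p11, p2, p10) → 7.0207
  f16: (p5, p14, p12) → 47.3419
  f17: (p5, p9, p4) → 27.1570
  f18: (p5, p9, p14) → 19.1854
  f19: (p0, p6, p4) → 16.2014
  f20: (p0, p5, p4) → 8.0678
  f21: (p0, p6, p12) → 54.6438
  f22: (p0, p5, p12) → 22.5796
Σ area = 900.095

Euler characteristic 13−33+22 = 2 ✓

facets=22 area=900.095


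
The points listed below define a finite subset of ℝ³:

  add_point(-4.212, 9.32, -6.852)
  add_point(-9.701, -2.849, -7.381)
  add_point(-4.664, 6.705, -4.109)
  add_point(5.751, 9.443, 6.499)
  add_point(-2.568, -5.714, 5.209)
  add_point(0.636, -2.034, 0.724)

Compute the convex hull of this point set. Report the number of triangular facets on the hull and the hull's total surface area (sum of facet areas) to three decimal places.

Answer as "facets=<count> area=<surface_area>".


facets=8 area=498.788

Extreme-point indices: [0, 1, 2, 3, 4, 5] — 6 of 6 on the boundary.

Per-facet area ½‖(b−a)×(c−a)‖:
  f1: (p5, p4, p1) → 43.6115
  f2: (p5, p4, p3) → 42.8045
  f3: (p5, p0, p1) → 80.4417
  f4: (p5, p0, p3) → 95.2747
  f5: (p2, p4, p1) → 79.4308
  f6: (p2, p0, p1) → 19.4987
  f7: (p2, p4, p3) → 110.1963
  f8: (p2, p0, p3) → 27.5298
Σ area = 498.788

Check V−E+F: 6 − 12 + 8 = 2.


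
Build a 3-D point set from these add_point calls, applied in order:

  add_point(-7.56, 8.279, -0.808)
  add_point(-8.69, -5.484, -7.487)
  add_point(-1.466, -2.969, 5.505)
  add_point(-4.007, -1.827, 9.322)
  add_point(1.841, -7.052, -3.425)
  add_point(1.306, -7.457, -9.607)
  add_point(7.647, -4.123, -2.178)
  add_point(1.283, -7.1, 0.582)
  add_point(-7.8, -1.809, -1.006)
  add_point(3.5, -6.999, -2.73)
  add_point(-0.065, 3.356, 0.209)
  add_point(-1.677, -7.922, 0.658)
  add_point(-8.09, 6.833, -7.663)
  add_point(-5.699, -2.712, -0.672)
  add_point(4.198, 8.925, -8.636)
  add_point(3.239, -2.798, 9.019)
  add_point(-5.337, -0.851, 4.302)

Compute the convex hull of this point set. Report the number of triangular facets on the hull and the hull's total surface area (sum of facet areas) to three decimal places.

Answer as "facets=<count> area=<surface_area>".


facets=20 area=949.214

Extreme-point indices: [0, 1, 3, 5, 6, 7, 8, 9, 11, 12, 14, 15] — 12 of 17 on the boundary.

Per-facet area ½‖(b−a)×(c−a)‖:
  f1: (p5, p14, p6) → 76.0744
  f2: (p12, p0, p1) → 42.4903
  f3: (p12, p0, p14) → 43.8978
  f4: (p12, p5, p1) → 63.5452
  f5: (p12, p5, p14) → 98.3155
  f6: (p8, p3, p1) → 21.6858
  f7: (p8, p0, p1) → 32.5861
  f8: (p8, p0, p3) → 55.5056
  f9: (p11, p3, p1) → 56.4355
  f10: (p11, p5, p1) → 49.5803
  f11: (p15, p11, p3) → 37.5898
  f12: (p15, p14, p6) → 88.3487
  f13: (p15, p0, p14) → 127.7884
  f14: (p15, p0, p3) → 51.4354
  f15: (p9, p5, p6) → 16.9294
  f16: (p9, p11, p5) → 21.8779
  f17: (p9, p15, p6) → 30.4494
  f18: (p7, p15, p11) → 14.2096
  f19: (p7, p9, p11) → 5.0627
  f20: (p7, p9, p15) → 15.4065
Σ area = 949.214

Euler: V−E+F = 12−30+20 = 2.


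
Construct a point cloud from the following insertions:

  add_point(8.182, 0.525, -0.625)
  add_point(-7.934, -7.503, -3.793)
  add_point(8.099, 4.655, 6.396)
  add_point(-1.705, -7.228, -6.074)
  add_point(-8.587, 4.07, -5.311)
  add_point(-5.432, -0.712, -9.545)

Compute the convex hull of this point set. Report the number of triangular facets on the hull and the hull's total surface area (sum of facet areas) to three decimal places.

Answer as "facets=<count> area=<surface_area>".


facets=8 area=471.765

Hull vertices (6/6): indices [0, 1, 2, 3, 4, 5].

Area of each hull facet:
  f1: (p2, p0, p4) → 71.8791
  f2: (p2, p1, p4) → 118.6891
  f3: (p5, p0, p4) → 58.1393
  f4: (p5, p1, p4) → 32.9282
  f5: (p3, p5, p0) → 56.5697
  f6: (p3, p5, p1) → 26.6103
  f7: (p3, p2, p0) → 43.6505
  f8: (p3, p2, p1) → 63.2990
Σ area = 471.765

Check V−E+F: 6 − 12 + 8 = 2.


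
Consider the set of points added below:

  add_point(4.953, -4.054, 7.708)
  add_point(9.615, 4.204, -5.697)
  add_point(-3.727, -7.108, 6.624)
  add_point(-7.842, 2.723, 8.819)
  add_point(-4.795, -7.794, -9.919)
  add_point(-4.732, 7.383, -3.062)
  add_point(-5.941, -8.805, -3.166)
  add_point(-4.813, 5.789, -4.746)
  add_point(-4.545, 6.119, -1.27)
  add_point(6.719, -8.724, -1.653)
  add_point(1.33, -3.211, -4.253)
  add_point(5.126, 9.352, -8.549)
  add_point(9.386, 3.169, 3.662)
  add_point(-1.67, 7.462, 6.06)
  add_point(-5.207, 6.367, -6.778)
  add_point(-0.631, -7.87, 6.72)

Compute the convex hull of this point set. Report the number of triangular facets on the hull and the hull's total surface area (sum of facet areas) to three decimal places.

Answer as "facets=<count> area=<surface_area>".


facets=22 area=1141.745

13 of the 16 inputs are extreme points: [0, 1, 2, 3, 4, 5, 6, 9, 11, 12, 13, 14, 15].

Per-facet area ½‖(b−a)×(c−a)‖:
  f1: (p14, p6, p3) → 113.2879
  f2: (p2, p6, p3) → 53.4432
  f3: (p12, p11, p1) → 31.2245
  f4: (p12, p9, p1) → 59.8525
  f5: (p12, p9, p0) → 49.4554
  f6: (p5, p14, p3) → 17.0322
  f7: (p5, p14, p11) → 21.1443
  f8: (p4, p14, p6) → 50.1002
  f9: (p4, p14, p11) → 77.4053
  f10: (p4, p9, p6) → 44.0860
  f11: (p4, p11, p1) → 70.7386
  f12: (p4, p9, p1) → 98.1920
  f13: (p15, p9, p0) → 35.2221
  f14: (p15, p0, p3) → 44.3638
  f15: (p15, p2, p3) → 14.1766
  f16: (p15, p2, p6) → 15.9070
  f17: (p15, p9, p6) → 58.8393
  f18: (p13, p12, p11) → 83.8428
  f19: (p13, p5, p3) → 39.6129
  f20: (p13, p5, p11) → 54.2133
  f21: (p13, p0, p3) → 54.5023
  f22: (p13, p12, p0) → 55.1028
Σ area = 1141.745

Euler: V−E+F = 13−33+22 = 2.


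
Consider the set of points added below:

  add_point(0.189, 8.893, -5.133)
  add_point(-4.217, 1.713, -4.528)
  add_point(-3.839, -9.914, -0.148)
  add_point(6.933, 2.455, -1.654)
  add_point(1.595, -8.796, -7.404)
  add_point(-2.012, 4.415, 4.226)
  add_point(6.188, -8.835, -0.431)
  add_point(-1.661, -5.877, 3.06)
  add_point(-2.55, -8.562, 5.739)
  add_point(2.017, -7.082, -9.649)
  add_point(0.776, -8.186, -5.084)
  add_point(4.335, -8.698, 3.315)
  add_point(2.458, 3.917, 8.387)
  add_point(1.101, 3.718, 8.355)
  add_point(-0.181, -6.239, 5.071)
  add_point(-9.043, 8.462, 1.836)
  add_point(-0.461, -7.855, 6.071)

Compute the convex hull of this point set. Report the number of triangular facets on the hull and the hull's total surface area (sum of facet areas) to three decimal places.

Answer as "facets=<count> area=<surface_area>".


facets=22 area=856.211

Extreme-point indices: [0, 1, 2, 3, 4, 6, 8, 9, 11, 12, 13, 15, 16] — 13 of 17 on the boundary.

Triangle areas on the boundary:
  f1: (p8, p2, p15) → 57.3919
  f2: (p0, p9, p3) → 66.5785
  f3: (p0, p12, p15) → 75.5151
  f4: (p0, p12, p3) → 55.1313
  f5: (p13, p12, p15) → 6.0462
  f6: (p13, p8, p15) → 84.6897
  f7: (p11, p8, p2) → 22.3717
  f8: (p1, p0, p15) → 42.5864
  f9: (p1, p0, p9) → 47.6937
  f10: (p1, p2, p15) → 59.4699
  f11: (p1, p9, p2) → 61.7544
  f12: (p16, p11, p12) → 34.5254
  f13: (p16, p11, p8) → 4.5646
  f14: (p16, p13, p12) → 7.8465
  f15: (p16, p13, p8) → 11.7829
  f16: (p6, p9, p3) → 56.7333
  f17: (p6, p12, p3) → 63.1022
  f18: (p6, p11, p12) → 26.0192
  f19: (p6, p11, p2) → 18.7066
  f20: (p4, p9, p2) → 8.0656
  f21: (p4, p6, p2) → 35.9063
  f22: (p4, p6, p9) → 9.7296
Σ area = 856.211

Euler characteristic 13−33+22 = 2 ✓


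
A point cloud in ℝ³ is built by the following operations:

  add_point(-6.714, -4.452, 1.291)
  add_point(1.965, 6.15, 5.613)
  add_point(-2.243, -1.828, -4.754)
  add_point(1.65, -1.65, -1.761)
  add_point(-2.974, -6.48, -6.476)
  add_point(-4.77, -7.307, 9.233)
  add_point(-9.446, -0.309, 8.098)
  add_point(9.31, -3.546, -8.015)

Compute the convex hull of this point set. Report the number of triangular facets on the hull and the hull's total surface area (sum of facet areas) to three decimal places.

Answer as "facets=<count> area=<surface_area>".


Hull vertices (7/8): indices [0, 1, 2, 4, 5, 6, 7].

Facet areas (half cross-product norm):
  f1: (p5, p1, p6) → 56.6069
  f2: (p5, p1, p7) → 140.4745
  f3: (p2, p1, p6) → 83.9454
  f4: (p2, p1, p7) → 83.3182
  f5: (p4, p2, p6) → 35.1505
  f6: (p4, p5, p7) → 97.7376
  f7: (p4, p2, p7) → 30.2923
  f8: (p0, p5, p6) → 31.4620
  f9: (p0, p4, p6) → 10.6614
  f10: (p0, p4, p5) → 29.6565
Σ area = 599.305

Check V−E+F: 7 − 15 + 10 = 2.

facets=10 area=599.305


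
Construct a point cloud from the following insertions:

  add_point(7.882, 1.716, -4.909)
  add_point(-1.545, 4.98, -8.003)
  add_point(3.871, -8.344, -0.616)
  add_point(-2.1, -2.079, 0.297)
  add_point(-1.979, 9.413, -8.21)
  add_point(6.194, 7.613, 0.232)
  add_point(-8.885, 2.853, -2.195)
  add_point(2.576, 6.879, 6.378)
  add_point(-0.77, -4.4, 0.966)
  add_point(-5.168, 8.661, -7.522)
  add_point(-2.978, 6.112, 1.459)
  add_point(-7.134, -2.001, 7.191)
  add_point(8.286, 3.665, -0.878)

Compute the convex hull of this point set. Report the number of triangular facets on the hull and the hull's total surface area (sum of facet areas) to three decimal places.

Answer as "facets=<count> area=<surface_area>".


facets=18 area=720.319

Points on the hull: [0, 1, 2, 4, 5, 6, 7, 9, 10, 11, 12] (11 of 13).

Triangle areas on the boundary:
  f1: (p11, p2, p6) → 78.9989
  f2: (p7, p2, p12) → 62.2945
  f3: (p7, p11, p2) → 94.0732
  f4: (p1, p2, p6) → 75.9845
  f5: (p10, p11, p6) → 38.4795
  f6: (p10, p7, p11) → 40.1535
  f7: (p0, p2, p12) → 26.1135
  f8: (p0, p1, p2) → 60.6991
  f9: (p4, p0, p1) → 21.2157
  f10: (p5, p7, p12) → 15.4708
  f11: (p5, p4, p7) → 40.9412
  f12: (p5, p0, p12) → 8.6623
  f13: (p5, p4, p0) → 46.6115
  f14: (p9, p10, p7) → 23.2252
  f15: (p9, p4, p7) → 25.8995
  f16: (p9, p10, p6) → 31.6647
  f17: (p9, p1, p6) → 22.4407
  f18: (p9, p4, p1) → 7.3905
Σ area = 720.319

Euler characteristic 11−27+18 = 2 ✓


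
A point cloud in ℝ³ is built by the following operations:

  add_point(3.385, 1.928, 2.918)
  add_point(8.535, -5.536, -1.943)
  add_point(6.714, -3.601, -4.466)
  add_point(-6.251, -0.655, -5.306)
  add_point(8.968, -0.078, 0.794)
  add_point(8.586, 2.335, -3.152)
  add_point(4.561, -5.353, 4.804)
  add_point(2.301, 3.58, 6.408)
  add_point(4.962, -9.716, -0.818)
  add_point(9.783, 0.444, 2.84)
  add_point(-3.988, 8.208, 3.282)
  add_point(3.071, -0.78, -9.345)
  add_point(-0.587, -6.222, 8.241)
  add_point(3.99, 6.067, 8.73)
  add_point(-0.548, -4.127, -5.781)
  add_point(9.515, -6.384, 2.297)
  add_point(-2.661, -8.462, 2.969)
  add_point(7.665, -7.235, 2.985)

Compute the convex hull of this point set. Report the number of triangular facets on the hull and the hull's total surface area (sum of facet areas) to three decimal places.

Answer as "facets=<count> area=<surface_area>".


facets=22 area=808.208

Hull vertices (13/18): indices [1, 3, 5, 8, 9, 10, 11, 12, 13, 14, 15, 16, 17].

Facet areas (half cross-product norm):
  f1: (p14, p11, p3) → 19.6412
  f2: (p14, p11, p8) → 27.0179
  f3: (p10, p11, p3) → 63.3147
  f4: (p10, p5, p11) → 67.5210
  f5: (p16, p12, p8) → 25.9748
  f6: (p16, p14, p3) → 33.4329
  f7: (p16, p14, p8) → 36.9795
  f8: (p16, p10, p3) → 74.6727
  f9: (p16, p10, p12) → 47.6158
  f10: (p15, p5, p9) → 21.4198
  f11: (p13, p10, p12) → 64.6061
  f12: (p13, p15, p9) → 27.7917
  f13: (p13, p15, p12) → 74.0839
  f14: (p13, p5, p9) → 30.7072
  f15: (p13, p10, p5) → 64.9085
  f16: (p17, p12, p8) → 25.9883
  f17: (p17, p15, p8) → 5.2154
  f18: (p17, p15, p12) → 5.5283
  f19: (p1, p5, p11) → 34.1933
  f20: (p1, p15, p5) → 16.6472
  f21: (p1, p11, p8) → 28.7397
  f22: (p1, p15, p8) → 12.2078
Σ area = 808.208

Euler characteristic 13−33+22 = 2 ✓


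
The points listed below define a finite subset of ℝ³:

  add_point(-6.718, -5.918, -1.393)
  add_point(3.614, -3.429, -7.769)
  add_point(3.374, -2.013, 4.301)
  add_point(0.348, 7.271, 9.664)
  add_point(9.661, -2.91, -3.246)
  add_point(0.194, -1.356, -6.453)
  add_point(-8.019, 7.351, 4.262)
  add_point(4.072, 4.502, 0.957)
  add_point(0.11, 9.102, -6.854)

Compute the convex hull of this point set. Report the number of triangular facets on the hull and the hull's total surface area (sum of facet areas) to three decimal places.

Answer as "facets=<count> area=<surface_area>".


facets=14 area=705.530

Points on the hull: [0, 1, 2, 3, 4, 5, 6, 7, 8] (9 of 9).

Triangle areas on the boundary:
  f1: (p8, p0, p6) → 97.3380
  f2: (p3, p0, p6) → 71.5173
  f3: (p3, p8, p6) → 69.0195
  f4: (p1, p0, p4) → 43.5316
  f5: (p1, p8, p4) → 49.0833
  f6: (p2, p0, p4) → 59.7042
  f7: (p2, p3, p4) → 43.2264
  f8: (p2, p3, p0) → 65.6558
  f9: (p7, p8, p4) → 49.0274
  f10: (p7, p3, p4) → 31.7609
  f11: (p7, p3, p8) → 44.4003
  f12: (p5, p8, p0) → 44.4437
  f13: (p5, p1, p0) → 17.5730
  f14: (p5, p1, p8) → 19.2483
Σ area = 705.530

Euler: V−E+F = 9−21+14 = 2.


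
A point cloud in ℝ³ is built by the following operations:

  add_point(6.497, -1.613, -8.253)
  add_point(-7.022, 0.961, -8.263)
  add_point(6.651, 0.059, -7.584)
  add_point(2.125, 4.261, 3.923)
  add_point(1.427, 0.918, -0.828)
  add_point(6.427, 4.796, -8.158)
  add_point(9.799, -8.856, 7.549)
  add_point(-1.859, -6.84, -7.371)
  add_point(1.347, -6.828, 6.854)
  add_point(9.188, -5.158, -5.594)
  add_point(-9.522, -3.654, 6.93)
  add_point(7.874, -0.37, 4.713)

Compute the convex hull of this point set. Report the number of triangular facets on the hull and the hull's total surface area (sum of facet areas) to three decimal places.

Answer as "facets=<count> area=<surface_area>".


Points on the hull: [0, 1, 3, 5, 6, 7, 8, 9, 10, 11] (10 of 12).

Per-facet area ½‖(b−a)×(c−a)‖:
  f1: (p3, p6, p10) → 111.7682
  f2: (p3, p1, p10) → 101.4613
  f3: (p3, p1, p5) → 84.8295
  f4: (p7, p1, p10) → 73.2694
  f5: (p11, p3, p6) → 21.5036
  f6: (p11, p3, p5) → 47.2211
  f7: (p8, p6, p10) → 4.8898
  f8: (p8, p7, p10) → 80.8158
  f9: (p8, p7, p6) → 60.8290
  f10: (p9, p7, p6) → 76.3914
  f11: (p9, p11, p6) → 51.8870
  f12: (p9, p11, p5) → 59.5999
  f13: (p0, p1, p5) → 43.2366
  f14: (p0, p7, p1) → 46.4887
  f15: (p0, p9, p5) → 12.1568
  f16: (p0, p9, p7) → 25.6390
Σ area = 901.987

Check V−E+F: 10 − 24 + 16 = 2.

facets=16 area=901.987


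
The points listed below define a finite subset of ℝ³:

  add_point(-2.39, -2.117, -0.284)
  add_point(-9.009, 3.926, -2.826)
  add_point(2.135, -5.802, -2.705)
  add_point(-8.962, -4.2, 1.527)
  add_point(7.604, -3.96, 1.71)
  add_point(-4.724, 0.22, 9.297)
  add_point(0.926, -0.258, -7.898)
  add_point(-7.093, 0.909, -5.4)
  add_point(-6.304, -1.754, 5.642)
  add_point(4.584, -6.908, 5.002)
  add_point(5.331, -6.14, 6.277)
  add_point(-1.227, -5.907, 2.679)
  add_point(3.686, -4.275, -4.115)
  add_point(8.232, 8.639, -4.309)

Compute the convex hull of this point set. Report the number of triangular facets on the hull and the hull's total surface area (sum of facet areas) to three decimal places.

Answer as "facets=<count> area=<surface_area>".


12 of the 14 inputs are extreme points: [1, 2, 3, 4, 5, 6, 7, 9, 10, 11, 12, 13].

Per-facet area ½‖(b−a)×(c−a)‖:
  f1: (p5, p13, p1) → 118.4493
  f2: (p10, p5, p13) → 111.7848
  f3: (p10, p5, p9) → 10.2028
  f4: (p7, p13, p1) → 37.8408
  f5: (p7, p6, p13) → 47.2138
  f6: (p4, p10, p13) → 26.6152
  f7: (p4, p10, p9) → 4.4540
  f8: (p3, p5, p9) → 60.4373
  f9: (p3, p7, p1) → 19.1635
  f10: (p3, p5, p1) → 45.5896
  f11: (p2, p4, p9) → 19.0889
  f12: (p2, p7, p6) → 32.5735
  f13: (p2, p3, p7) → 48.4474
  f14: (p12, p2, p6) → 7.1475
  f15: (p12, p2, p4) → 9.0742
  f16: (p12, p6, p13) → 37.1861
  f17: (p12, p4, p13) → 46.9763
  f18: (p11, p3, p9) → 5.9108
  f19: (p11, p2, p9) → 19.8167
  f20: (p11, p2, p3) → 23.4365
Σ area = 731.409

Euler characteristic 12−30+20 = 2 ✓

facets=20 area=731.409


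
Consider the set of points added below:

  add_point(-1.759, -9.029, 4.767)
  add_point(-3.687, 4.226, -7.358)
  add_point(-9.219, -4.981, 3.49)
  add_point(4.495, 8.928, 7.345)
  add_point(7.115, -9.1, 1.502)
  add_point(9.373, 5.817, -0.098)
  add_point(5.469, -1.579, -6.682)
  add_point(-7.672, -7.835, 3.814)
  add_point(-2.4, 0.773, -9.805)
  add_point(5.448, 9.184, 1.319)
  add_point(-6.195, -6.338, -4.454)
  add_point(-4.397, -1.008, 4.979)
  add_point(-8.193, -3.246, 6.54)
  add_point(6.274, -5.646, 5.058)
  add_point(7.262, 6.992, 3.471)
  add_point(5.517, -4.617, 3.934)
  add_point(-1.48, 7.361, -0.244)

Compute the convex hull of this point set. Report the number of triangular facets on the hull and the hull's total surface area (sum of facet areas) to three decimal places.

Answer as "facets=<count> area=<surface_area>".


facets=26 area=935.844

Extreme-point indices: [0, 1, 2, 3, 4, 5, 6, 7, 8, 9, 10, 12, 13, 14, 16] — 15 of 17 on the boundary.

Facet areas (half cross-product norm):
  f1: (p6, p4, p5) → 59.7523
  f2: (p6, p8, p5) → 43.5845
  f3: (p6, p10, p4) → 69.7310
  f4: (p6, p10, p8) → 42.4672
  f5: (p0, p10, p4) → 49.8001
  f6: (p13, p4, p5) → 31.1816
  f7: (p13, p0, p4) → 21.7220
  f8: (p9, p3, p5) → 15.3430
  f9: (p12, p13, p3) → 104.7126
  f10: (p12, p13, p0) → 35.1156
  f11: (p7, p10, p2) → 13.7194
  f12: (p7, p0, p10) → 26.0467
  f13: (p7, p12, p2) → 5.8440
  f14: (p7, p12, p0) → 16.1026
  f15: (p14, p3, p5) → 1.5115
  f16: (p14, p13, p5) → 27.3004
  f17: (p14, p13, p3) → 31.8902
  f18: (p16, p9, p3) → 22.3558
  f19: (p16, p12, p3) → 69.7613
  f20: (p1, p16, p9) → 24.8958
  f21: (p1, p8, p5) → 33.0785
  f22: (p1, p9, p5) → 36.1364
  f23: (p1, p10, p2) → 47.6793
  f24: (p1, p10, p8) → 21.1441
  f25: (p1, p12, p2) → 27.3131
  f26: (p1, p16, p12) → 57.6550
Σ area = 935.844

Check V−E+F: 15 − 39 + 26 = 2.


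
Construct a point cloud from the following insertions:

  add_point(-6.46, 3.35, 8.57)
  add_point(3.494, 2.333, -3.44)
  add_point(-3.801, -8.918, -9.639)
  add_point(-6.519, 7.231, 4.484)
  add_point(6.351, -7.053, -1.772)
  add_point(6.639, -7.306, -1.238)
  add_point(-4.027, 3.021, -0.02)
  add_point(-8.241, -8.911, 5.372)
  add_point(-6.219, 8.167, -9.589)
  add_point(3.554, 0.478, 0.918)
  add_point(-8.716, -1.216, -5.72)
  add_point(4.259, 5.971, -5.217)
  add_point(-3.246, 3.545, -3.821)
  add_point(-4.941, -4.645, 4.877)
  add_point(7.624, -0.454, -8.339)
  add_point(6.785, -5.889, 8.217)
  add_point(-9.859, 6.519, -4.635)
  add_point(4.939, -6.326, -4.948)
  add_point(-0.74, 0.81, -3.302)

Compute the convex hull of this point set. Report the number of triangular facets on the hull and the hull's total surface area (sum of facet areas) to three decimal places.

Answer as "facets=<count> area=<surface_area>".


facets=20 area=1149.704

12 of the 19 inputs are extreme points: [0, 2, 3, 5, 7, 8, 10, 11, 14, 15, 16, 17].

Area of each hull facet:
  f1: (p8, p2, p14) → 108.3958
  f2: (p7, p0, p16) → 89.4388
  f3: (p7, p15, p0) → 92.8327
  f4: (p5, p15, p14) → 37.7805
  f5: (p5, p7, p2) → 97.8224
  f6: (p5, p7, p15) → 72.6349
  f7: (p11, p8, p14) → 42.0181
  f8: (p11, p15, p14) → 68.1767
  f9: (p10, p7, p16) → 47.6018
  f10: (p10, p7, p2) → 66.5320
  f11: (p10, p8, p16) → 25.0693
  f12: (p10, p8, p2) → 46.8707
  f13: (p17, p2, p14) → 35.6083
  f14: (p17, p5, p14) → 13.6680
  f15: (p17, p5, p2) → 15.5573
  f16: (p3, p11, p8) → 75.7636
  f17: (p3, p0, p16) → 21.2595
  f18: (p3, p8, p16) → 26.5839
  f19: (p3, p15, p0) → 41.9767
  f20: (p3, p11, p15) → 124.1132
Σ area = 1149.704

Euler: V−E+F = 12−30+20 = 2.


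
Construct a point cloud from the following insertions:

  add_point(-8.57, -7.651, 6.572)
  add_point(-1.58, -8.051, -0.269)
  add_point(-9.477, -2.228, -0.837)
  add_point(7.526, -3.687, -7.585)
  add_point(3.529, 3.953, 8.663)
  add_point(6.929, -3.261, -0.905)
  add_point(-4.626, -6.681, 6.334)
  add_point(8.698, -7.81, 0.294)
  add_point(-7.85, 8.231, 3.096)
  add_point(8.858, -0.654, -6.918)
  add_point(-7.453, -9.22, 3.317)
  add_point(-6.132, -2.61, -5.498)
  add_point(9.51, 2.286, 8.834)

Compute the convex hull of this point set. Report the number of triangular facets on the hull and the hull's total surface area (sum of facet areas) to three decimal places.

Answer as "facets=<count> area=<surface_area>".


Extreme-point indices: [0, 1, 2, 3, 4, 6, 7, 8, 9, 10, 11, 12] — 12 of 13 on the boundary.

Triangle areas on the boundary:
  f1: (p0, p8, p2) → 50.4295
  f2: (p11, p8, p2) → 31.3458
  f3: (p4, p8, p12) → 16.5811
  f4: (p4, p0, p12) → 45.1722
  f5: (p4, p0, p8) → 101.3526
  f6: (p9, p11, p8) → 105.5012
  f7: (p9, p11, p3) → 22.4152
  f8: (p9, p8, p12) → 148.3026
  f9: (p9, p7, p12) → 67.0924
  f10: (p9, p7, p3) → 14.8850
  f11: (p6, p0, p12) → 12.8896
  f12: (p6, p7, p12) → 93.6298
  f13: (p6, p7, p0) → 13.8380
  f14: (p1, p11, p3) → 53.9770
  f15: (p1, p7, p3) → 45.5219
  f16: (p10, p7, p0) → 28.4240
  f17: (p10, p1, p7) → 20.7832
  f18: (p10, p1, p11) → 30.7457
  f19: (p10, p0, p2) → 15.8482
  f20: (p10, p11, p2) → 23.5782
Σ area = 942.313

Check V−E+F: 12 − 30 + 20 = 2.

facets=20 area=942.313


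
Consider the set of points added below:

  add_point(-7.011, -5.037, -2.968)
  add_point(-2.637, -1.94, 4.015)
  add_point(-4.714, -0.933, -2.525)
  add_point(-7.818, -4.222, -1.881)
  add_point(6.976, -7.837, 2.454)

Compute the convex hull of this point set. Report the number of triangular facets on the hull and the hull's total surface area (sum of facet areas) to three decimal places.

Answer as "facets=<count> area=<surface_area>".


facets=6 area=148.214

Hull vertices (5/5): indices [0, 1, 2, 3, 4].

Facet areas (half cross-product norm):
  f1: (p1, p4, p3) → 44.5072
  f2: (p1, p2, p3) → 15.8314
  f3: (p1, p2, p4) → 38.6923
  f4: (p0, p4, p3) → 11.4300
  f5: (p0, p2, p3) → 3.5997
  f6: (p0, p2, p4) → 34.1536
Σ area = 148.214

Euler: V−E+F = 5−9+6 = 2.


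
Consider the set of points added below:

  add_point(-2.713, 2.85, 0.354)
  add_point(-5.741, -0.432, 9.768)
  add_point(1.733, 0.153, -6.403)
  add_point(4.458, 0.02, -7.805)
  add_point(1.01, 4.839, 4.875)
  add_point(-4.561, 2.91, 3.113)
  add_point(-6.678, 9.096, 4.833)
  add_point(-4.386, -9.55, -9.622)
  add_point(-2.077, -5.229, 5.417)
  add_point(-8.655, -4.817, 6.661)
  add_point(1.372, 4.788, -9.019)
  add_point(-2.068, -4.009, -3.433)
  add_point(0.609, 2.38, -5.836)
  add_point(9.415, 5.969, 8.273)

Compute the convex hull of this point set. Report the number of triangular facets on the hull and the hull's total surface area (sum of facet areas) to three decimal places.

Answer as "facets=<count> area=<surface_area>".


Hull vertices (8/14): indices [1, 3, 6, 7, 8, 9, 10, 13].

Area of each hull facet:
  f1: (p7, p6, p9) → 123.1253
  f2: (p10, p6, p13) → 130.5143
  f3: (p10, p7, p6) → 127.7143
  f4: (p1, p6, p9) → 30.7138
  f5: (p1, p6, p13) → 84.7467
  f6: (p8, p7, p9) → 52.9778
  f7: (p8, p7, p13) → 114.6262
  f8: (p8, p1, p9) → 19.3595
  f9: (p8, p1, p13) → 59.4323
  f10: (p3, p7, p13) → 97.7636
  f11: (p3, p10, p13) → 51.7216
  f12: (p3, p10, p7) → 37.3454
Σ area = 930.041

Check V−E+F: 8 − 18 + 12 = 2.

facets=12 area=930.041


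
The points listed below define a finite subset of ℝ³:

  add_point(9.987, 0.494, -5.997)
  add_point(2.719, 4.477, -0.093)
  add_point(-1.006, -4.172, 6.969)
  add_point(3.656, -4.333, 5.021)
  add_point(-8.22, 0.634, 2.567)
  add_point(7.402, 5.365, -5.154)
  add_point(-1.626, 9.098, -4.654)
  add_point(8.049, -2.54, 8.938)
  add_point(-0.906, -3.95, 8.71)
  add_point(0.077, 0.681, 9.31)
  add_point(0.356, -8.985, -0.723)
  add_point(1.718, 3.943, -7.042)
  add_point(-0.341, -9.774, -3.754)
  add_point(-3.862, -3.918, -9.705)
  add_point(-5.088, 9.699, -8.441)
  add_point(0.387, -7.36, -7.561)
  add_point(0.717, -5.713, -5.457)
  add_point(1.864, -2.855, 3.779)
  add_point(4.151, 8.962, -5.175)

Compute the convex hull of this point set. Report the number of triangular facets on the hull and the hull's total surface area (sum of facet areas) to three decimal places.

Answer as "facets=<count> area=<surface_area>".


facets=22 area=964.859

Points on the hull: [0, 4, 5, 6, 7, 8, 9, 10, 12, 13, 14, 15, 18] (13 of 19).

Area of each hull facet:
  f1: (p7, p12, p0) → 104.9731
  f2: (p13, p12, p4) → 60.5452
  f3: (p13, p14, p4) → 85.1711
  f4: (p13, p14, p0) → 100.1700
  f5: (p8, p12, p4) → 69.2612
  f6: (p9, p8, p4) → 24.7431
  f7: (p9, p8, p7) → 20.2072
  f8: (p18, p14, p0) → 41.7600
  f9: (p18, p9, p7) → 73.6941
  f10: (p15, p12, p0) → 26.7348
  f11: (p15, p13, p0) → 35.7036
  f12: (p15, p13, p12) → 11.6226
  f13: (p10, p7, p12) → 10.2398
  f14: (p10, p8, p12) → 6.8844
  f15: (p10, p8, p7) → 48.8072
  f16: (p5, p7, p0) → 42.8273
  f17: (p5, p18, p0) → 3.8850
  f18: (p5, p18, p7) → 36.0430
  f19: (p6, p18, p14) → 11.9425
  f20: (p6, p18, p9) → 47.5211
  f21: (p6, p14, p4) → 33.0593
  f22: (p6, p9, p4) → 69.0629
Σ area = 964.859

Check V−E+F: 13 − 33 + 22 = 2.


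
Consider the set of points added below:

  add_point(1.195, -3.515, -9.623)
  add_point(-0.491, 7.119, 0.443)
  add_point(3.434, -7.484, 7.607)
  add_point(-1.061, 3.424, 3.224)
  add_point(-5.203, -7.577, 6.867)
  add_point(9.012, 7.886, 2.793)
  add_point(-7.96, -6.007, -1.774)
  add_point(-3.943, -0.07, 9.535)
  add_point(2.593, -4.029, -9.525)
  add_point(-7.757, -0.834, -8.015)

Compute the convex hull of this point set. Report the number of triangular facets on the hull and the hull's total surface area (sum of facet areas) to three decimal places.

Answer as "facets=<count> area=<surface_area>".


facets=14 area=808.854

Points on the hull: [0, 1, 2, 4, 5, 6, 7, 8, 9] (9 of 10).

Facet areas (half cross-product norm):
  f1: (p9, p0, p6) → 38.4309
  f2: (p8, p0, p6) → 7.4554
  f3: (p8, p0, p5) → 13.5072
  f4: (p1, p0, p5) → 71.9329
  f5: (p1, p9, p0) → 63.1635
  f6: (p2, p4, p6) → 36.9607
  f7: (p2, p8, p6) → 95.6425
  f8: (p2, p8, p5) → 133.9900
  f9: (p7, p1, p5) → 58.7685
  f10: (p7, p2, p5) → 84.8891
  f11: (p7, p2, p4) → 34.2996
  f12: (p7, p4, p6) → 36.3850
  f13: (p7, p9, p6) → 50.6524
  f14: (p7, p1, p9) → 82.7762
Σ area = 808.854

Euler: V−E+F = 9−21+14 = 2.


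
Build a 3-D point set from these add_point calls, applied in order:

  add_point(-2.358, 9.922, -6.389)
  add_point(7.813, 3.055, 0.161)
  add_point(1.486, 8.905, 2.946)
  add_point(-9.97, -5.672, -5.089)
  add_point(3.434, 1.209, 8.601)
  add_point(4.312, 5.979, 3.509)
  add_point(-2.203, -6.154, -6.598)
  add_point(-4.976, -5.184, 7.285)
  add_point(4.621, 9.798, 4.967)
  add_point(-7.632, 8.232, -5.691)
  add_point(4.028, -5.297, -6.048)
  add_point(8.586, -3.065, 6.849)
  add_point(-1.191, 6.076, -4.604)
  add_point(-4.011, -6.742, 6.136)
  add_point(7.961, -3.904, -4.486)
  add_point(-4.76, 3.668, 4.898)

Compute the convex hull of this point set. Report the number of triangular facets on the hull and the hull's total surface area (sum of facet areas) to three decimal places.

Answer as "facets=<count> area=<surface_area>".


13 of the 16 inputs are extreme points: [0, 1, 3, 4, 6, 7, 8, 9, 10, 11, 13, 14, 15].

Triangle areas on the boundary:
  f1: (p7, p4, p11) → 36.1890
  f2: (p13, p7, p11) → 13.9341
  f3: (p13, p7, p3) → 13.5185
  f4: (p15, p7, p4) → 40.2399
  f5: (p15, p7, p3) → 60.0256
  f6: (p1, p14, p0) → 57.4425
  f7: (p1, p14, p11) → 37.6272
  f8: (p10, p14, p11) → 23.0048
  f9: (p10, p13, p11) → 83.0338
  f10: (p10, p14, p0) → 36.7059
  f11: (p8, p15, p4) → 42.0215
  f12: (p8, p4, p11) → 30.1866
  f13: (p8, p1, p11) → 39.9532
  f14: (p8, p1, p0) → 57.0157
  f15: (p9, p15, p3) → 77.6807
  f16: (p9, p8, p0) → 34.3300
  f17: (p9, p8, p15) → 66.5830
  f18: (p6, p13, p3) → 48.2931
  f19: (p6, p10, p13) → 40.5747
  f20: (p6, p10, p0) → 50.3427
  f21: (p6, p9, p3) → 55.5896
  f22: (p6, p9, p0) → 42.9183
Σ area = 987.210

Euler: V−E+F = 13−33+22 = 2.

facets=22 area=987.210


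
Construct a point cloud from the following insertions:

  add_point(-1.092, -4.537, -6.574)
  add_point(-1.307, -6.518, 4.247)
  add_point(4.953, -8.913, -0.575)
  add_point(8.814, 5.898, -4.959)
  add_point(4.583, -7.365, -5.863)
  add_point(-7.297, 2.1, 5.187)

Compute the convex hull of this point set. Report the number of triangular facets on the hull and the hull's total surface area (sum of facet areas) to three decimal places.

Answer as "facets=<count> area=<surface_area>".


facets=8 area=462.775

Extreme-point indices: [0, 1, 2, 3, 4, 5] — 6 of 6 on the boundary.

Facet areas (half cross-product norm):
  f1: (p0, p3, p5) → 106.7513
  f2: (p4, p2, p3) → 37.8620
  f3: (p4, p0, p3) → 44.0390
  f4: (p4, p0, p2) → 16.8572
  f5: (p1, p3, p5) → 95.4954
  f6: (p1, p2, p3) → 65.5461
  f7: (p1, p0, p5) → 57.9024
  f8: (p1, p0, p2) → 38.3214
Σ area = 462.775

Euler: V−E+F = 6−12+8 = 2.


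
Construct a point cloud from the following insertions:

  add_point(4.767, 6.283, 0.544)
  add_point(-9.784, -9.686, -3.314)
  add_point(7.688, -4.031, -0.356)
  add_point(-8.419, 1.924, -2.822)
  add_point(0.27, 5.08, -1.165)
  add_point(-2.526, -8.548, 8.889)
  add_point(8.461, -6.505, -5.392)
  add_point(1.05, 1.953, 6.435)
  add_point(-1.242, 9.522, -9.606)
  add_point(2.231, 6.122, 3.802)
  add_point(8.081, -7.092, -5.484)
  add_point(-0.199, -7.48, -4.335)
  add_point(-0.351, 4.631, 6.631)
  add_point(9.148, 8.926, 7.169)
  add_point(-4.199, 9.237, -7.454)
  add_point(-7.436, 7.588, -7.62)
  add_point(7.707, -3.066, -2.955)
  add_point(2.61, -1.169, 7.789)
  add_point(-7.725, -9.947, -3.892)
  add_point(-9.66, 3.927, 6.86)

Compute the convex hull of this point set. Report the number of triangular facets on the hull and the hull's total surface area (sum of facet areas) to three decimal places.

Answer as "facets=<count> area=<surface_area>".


facets=18 area=1262.564

Points on the hull: [1, 2, 5, 6, 8, 10, 13, 14, 15, 18, 19] (11 of 20).

Triangle areas on the boundary:
  f1: (p6, p8, p13) → 166.5320
  f2: (p2, p6, p13) → 25.1691
  f3: (p10, p18, p8) → 150.2180
  f4: (p10, p6, p8) → 6.2249
  f5: (p10, p2, p6) → 1.8253
  f6: (p14, p8, p13) → 36.1013
  f7: (p14, p19, p13) → 144.9257
  f8: (p5, p19, p13) → 136.5165
  f9: (p5, p2, p13) → 109.1155
  f10: (p5, p19, p1) → 98.5505
  f11: (p5, p18, p1) → 14.8667
  f12: (p5, p10, p18) → 106.9756
  f13: (p5, p10, p2) → 39.1024
  f14: (p15, p14, p19) → 26.9175
  f15: (p15, p19, p1) → 118.7560
  f16: (p15, p14, p8) → 4.5871
  f17: (p15, p18, p1) → 19.2923
  f18: (p15, p18, p8) → 56.8881
Σ area = 1262.564

Check V−E+F: 11 − 27 + 18 = 2.


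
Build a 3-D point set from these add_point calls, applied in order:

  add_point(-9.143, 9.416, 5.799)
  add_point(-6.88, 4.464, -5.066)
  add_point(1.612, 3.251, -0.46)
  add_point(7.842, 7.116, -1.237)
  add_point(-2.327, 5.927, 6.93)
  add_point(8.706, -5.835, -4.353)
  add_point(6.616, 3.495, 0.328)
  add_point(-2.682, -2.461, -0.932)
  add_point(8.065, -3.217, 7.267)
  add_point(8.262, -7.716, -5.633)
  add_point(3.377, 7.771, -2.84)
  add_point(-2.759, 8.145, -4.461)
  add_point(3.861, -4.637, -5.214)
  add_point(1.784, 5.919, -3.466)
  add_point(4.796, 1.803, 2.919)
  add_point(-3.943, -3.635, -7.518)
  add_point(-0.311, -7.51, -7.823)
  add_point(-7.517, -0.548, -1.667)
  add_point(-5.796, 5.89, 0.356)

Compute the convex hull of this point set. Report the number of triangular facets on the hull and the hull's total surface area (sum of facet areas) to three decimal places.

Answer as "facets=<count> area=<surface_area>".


facets=20 area=874.542

Hull vertices (12/19): indices [0, 1, 3, 4, 5, 8, 9, 10, 11, 15, 16, 17].

Triangle areas on the boundary:
  f1: (p17, p8, p0) → 113.7657
  f2: (p17, p8, p16) → 99.8053
  f3: (p9, p8, p5) → 9.7960
  f4: (p9, p8, p16) → 59.0914
  f5: (p9, p11, p16) → 71.1850
  f6: (p1, p11, p0) → 32.8783
  f7: (p1, p17, p0) → 36.3752
  f8: (p3, p9, p5) → 6.6225
  f9: (p3, p8, p5) → 71.3439
  f10: (p15, p17, p16) → 14.8800
  f11: (p15, p1, p17) → 22.6471
  f12: (p15, p11, p16) → 24.7171
  f13: (p15, p1, p11) → 22.9711
  f14: (p10, p9, p11) → 49.9952
  f15: (p10, p3, p9) → 36.9865
  f16: (p10, p11, p0) → 36.8697
  f17: (p10, p3, p0) → 29.6164
  f18: (p4, p8, p0) → 14.6028
  f19: (p4, p3, p0) → 42.2733
  f20: (p4, p3, p8) → 78.1196
Σ area = 874.542

Check V−E+F: 12 − 30 + 20 = 2.


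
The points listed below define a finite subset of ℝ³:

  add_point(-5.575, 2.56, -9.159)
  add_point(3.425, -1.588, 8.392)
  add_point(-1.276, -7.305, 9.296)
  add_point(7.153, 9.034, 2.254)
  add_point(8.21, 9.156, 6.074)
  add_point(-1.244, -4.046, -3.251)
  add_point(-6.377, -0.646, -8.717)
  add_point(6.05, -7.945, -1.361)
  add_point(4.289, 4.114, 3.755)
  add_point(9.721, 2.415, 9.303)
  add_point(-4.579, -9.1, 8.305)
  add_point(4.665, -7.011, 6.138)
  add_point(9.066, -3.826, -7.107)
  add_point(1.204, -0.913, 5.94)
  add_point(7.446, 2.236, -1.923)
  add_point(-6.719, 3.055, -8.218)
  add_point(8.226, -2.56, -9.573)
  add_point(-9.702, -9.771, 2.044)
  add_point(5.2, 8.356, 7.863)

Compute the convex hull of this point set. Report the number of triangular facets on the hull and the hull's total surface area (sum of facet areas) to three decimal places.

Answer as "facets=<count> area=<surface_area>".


Hull vertices (14/19): indices [0, 2, 3, 4, 6, 7, 9, 10, 11, 12, 15, 16, 17, 18].

Per-facet area ½‖(b−a)×(c−a)‖:
  f1: (p6, p16, p17) → 105.0086
  f2: (p6, p15, p17) → 23.5140
  f3: (p3, p16, p4) → 23.7948
  f4: (p18, p4, p9) → 13.2885
  f5: (p18, p10, p17) → 75.6760
  f6: (p18, p15, p17) → 170.0897
  f7: (p18, p3, p4) → 6.8960
  f8: (p18, p3, p15) → 53.1777
  f9: (p7, p16, p17) → 73.1760
  f10: (p7, p10, p17) → 58.4406
  f11: (p0, p3, p16) → 115.6296
  f12: (p0, p3, p15) → 14.2719
  f13: (p0, p6, p16) → 24.4136
  f14: (p0, p6, p15) → 2.6006
  f15: (p2, p18, p9) → 55.6515
  f16: (p2, p18, p10) → 22.6936
  f17: (p12, p7, p9) → 58.7343
  f18: (p12, p7, p16) → 7.2748
  f19: (p12, p4, p9) → 66.7222
  f20: (p12, p16, p4) → 25.7002
  f21: (p11, p7, p10) → 34.7996
  f22: (p11, p2, p10) → 9.9469
  f23: (p11, p7, p9) → 40.9038
  f24: (p11, p2, p9) → 35.7877
Σ area = 1118.192

Euler characteristic 14−36+24 = 2 ✓

facets=24 area=1118.192


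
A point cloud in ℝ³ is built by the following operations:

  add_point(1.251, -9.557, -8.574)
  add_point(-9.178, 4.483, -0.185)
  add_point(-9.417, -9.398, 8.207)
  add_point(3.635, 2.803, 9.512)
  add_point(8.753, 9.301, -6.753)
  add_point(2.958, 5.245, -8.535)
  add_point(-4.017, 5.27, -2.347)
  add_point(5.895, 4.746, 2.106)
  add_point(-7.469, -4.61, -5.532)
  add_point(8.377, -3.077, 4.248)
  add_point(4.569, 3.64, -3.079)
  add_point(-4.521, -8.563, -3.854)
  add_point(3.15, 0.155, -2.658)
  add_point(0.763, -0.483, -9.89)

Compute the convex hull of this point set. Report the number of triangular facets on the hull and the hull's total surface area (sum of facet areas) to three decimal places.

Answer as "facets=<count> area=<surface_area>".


facets=16 area=1087.473

10 of the 14 inputs are extreme points: [0, 1, 2, 3, 4, 5, 8, 9, 11, 13].

Triangle areas on the boundary:
  f1: (p1, p3, p2) → 120.7927
  f2: (p1, p3, p4) → 138.1051
  f3: (p9, p0, p2) → 143.2182
  f4: (p9, p3, p2) → 82.0446
  f5: (p9, p0, p4) → 129.5952
  f6: (p9, p3, p4) → 75.9735
  f7: (p11, p0, p2) → 25.0524
  f8: (p13, p0, p4) → 44.0492
  f9: (p5, p1, p4) → 45.1404
  f10: (p5, p13, p4) → 12.5277
  f11: (p5, p13, p1) → 45.2746
  f12: (p8, p11, p0) → 18.4769
  f13: (p8, p13, p0) → 42.4744
  f14: (p8, p13, p1) → 54.4338
  f15: (p8, p1, p2) → 76.6495
  f16: (p8, p11, p2) → 33.6649
Σ area = 1087.473

Euler characteristic 10−24+16 = 2 ✓


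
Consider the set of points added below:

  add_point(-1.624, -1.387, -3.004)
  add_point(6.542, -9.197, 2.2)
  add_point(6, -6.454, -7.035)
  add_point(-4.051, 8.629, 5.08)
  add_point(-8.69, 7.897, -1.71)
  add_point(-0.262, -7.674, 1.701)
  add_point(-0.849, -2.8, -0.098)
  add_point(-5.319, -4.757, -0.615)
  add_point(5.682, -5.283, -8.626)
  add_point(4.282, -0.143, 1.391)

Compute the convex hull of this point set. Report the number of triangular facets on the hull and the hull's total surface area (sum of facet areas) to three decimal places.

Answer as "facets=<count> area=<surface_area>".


facets=12 area=547.723

Points on the hull: [1, 2, 3, 4, 5, 7, 8, 9] (8 of 10).

Per-facet area ½‖(b−a)×(c−a)‖:
  f1: (p8, p3, p4) → 85.2613
  f2: (p7, p3, p4) → 53.8043
  f3: (p7, p8, p4) → 87.7585
  f4: (p9, p3, p1) → 35.2178
  f5: (p9, p8, p3) → 54.3452
  f6: (p5, p3, p1) → 54.4359
  f7: (p5, p7, p3) → 44.8129
  f8: (p2, p7, p8) → 12.9236
  f9: (p2, p5, p7) → 33.7413
  f10: (p2, p5, p1) → 33.1425
  f11: (p2, p9, p1) → 41.9650
  f12: (p2, p9, p8) → 10.3152
Σ area = 547.723

Check V−E+F: 8 − 18 + 12 = 2.


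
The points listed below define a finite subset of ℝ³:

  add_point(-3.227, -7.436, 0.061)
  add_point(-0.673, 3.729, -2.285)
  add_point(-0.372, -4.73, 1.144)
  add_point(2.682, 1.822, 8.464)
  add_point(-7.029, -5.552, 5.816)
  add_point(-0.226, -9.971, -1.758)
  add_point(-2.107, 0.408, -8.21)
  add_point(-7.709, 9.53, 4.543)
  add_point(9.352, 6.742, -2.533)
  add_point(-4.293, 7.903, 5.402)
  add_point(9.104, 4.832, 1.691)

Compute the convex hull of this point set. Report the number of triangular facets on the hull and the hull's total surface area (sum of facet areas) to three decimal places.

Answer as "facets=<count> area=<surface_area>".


Extreme-point indices: [0, 3, 4, 5, 6, 7, 8, 9, 10] — 9 of 11 on the boundary.

Facet areas (half cross-product norm):
  f1: (p6, p8, p7) → 114.1340
  f2: (p6, p5, p8) → 88.1475
  f3: (p10, p5, p8) → 40.6154
  f4: (p10, p3, p5) → 77.4781
  f5: (p4, p3, p7) → 79.8268
  f6: (p4, p3, p5) → 68.9147
  f7: (p4, p6, p7) → 109.5164
  f8: (p9, p3, p7) → 5.2164
  f9: (p9, p10, p3) → 47.7077
  f10: (p9, p8, p7) → 22.5469
  f11: (p9, p10, p8) → 32.3871
  f12: (p0, p6, p5) → 24.7815
  f13: (p0, p4, p5) → 7.8690
  f14: (p0, p4, p6) → 36.5111
Σ area = 755.653

Check V−E+F: 9 − 21 + 14 = 2.

facets=14 area=755.653
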